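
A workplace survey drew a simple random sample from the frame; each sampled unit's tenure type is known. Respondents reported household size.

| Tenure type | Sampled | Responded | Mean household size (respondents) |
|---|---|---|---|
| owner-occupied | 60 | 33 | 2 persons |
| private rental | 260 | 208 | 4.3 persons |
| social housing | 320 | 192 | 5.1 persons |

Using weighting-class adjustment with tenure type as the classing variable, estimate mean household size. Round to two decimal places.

4.48

Response rates by class: owner-occupied 33/60 = 55%, private rental 208/260 = 80%, social housing 192/320 = 60%.
Each respondent's weight = sampled/responded in their class; summing within a class gives n_sampled, so:
  owner-occupied: 60 × 2 = 120
  private rental: 260 × 4.3 = 1118
  social housing: 320 × 5.1 = 1632
Adjusted estimate = 2870 / 640 = 4.48438 → 4.48.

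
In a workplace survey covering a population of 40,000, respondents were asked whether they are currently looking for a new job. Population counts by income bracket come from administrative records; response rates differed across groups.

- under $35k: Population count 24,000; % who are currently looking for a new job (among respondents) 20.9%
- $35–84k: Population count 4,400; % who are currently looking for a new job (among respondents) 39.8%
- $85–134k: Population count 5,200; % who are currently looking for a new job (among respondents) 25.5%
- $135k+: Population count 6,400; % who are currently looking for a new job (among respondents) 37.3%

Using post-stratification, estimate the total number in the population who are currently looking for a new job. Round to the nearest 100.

Each cell contributes its population count × the respondent rate:
  under $35k: 24,000 × 20.9% = 5016
  $35–84k: 4,400 × 39.8% = 1751.2
  $85–134k: 5,200 × 25.5% = 1326
  $135k+: 6,400 × 37.3% = 2387.2
Estimated total = 10480.4 → 10,500.

10,500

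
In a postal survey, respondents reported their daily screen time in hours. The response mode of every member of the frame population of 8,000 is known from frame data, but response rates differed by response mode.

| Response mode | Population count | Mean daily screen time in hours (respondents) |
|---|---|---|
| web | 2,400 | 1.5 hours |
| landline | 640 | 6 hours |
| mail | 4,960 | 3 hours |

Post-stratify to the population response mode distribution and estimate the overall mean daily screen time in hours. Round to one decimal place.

2.8

Each cell contributes population-share × respondent value:
  web: (2,400/8,000) × 1.5 = 0.45
  landline: (640/8,000) × 6 = 0.48
  mail: (4,960/8,000) × 3 = 1.86
Post-stratified estimate = 2.79 → 2.8.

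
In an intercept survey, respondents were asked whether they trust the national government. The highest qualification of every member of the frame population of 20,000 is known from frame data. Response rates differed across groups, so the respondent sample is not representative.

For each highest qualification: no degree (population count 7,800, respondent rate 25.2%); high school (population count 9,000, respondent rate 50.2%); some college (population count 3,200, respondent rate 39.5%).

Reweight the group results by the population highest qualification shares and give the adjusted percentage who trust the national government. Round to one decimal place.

38.7%

Each cell contributes population-share × respondent value:
  no degree: (7,800/20,000) × 25.2 = 9.828
  high school: (9,000/20,000) × 50.2 = 22.59
  some college: (3,200/20,000) × 39.5 = 6.32
Post-stratified estimate = 38.738 → 38.7%.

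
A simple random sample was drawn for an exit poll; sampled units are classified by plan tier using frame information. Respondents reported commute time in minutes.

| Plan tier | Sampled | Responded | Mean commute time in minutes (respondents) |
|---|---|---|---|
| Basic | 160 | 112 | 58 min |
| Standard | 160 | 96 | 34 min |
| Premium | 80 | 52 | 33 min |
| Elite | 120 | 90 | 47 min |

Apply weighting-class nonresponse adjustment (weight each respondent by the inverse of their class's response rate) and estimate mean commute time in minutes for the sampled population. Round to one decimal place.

44.2

Class response rates: Basic 112/160 = 70%, Standard 96/160 = 60%, Premium 52/80 = 65%, Elite 90/120 = 75%.
Each respondent's weight = sampled/responded in their class; summing within a class gives n_sampled, so:
  Basic: 160 × 58 = 9280
  Standard: 160 × 34 = 5440
  Premium: 80 × 33 = 2640
  Elite: 120 × 47 = 5640
Adjusted estimate = 23,000 / 520 = 44.2308 → 44.2.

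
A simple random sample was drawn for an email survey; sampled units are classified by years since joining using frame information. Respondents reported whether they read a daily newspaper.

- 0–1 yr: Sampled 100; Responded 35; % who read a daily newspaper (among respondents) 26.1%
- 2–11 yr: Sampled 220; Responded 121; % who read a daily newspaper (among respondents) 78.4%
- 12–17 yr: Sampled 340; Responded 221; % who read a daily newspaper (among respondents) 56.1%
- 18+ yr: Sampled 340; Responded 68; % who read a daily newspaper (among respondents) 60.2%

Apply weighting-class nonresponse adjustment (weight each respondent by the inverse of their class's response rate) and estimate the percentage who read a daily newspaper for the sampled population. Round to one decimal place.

Response rates by class: 0–1 yr 35/100 = 35%, 2–11 yr 121/220 = 55%, 12–17 yr 221/340 = 65%, 18+ yr 68/340 = 20%.
Each respondent's weight = sampled/responded in their class; summing within a class gives n_sampled, so:
  0–1 yr: 100 × 26.1 = 2610
  2–11 yr: 220 × 78.4 = 17,248
  12–17 yr: 340 × 56.1 = 19,074
  18+ yr: 340 × 60.2 = 20,468
Adjusted estimate = 59,400 / 1,000 = 59.4 → 59.4%.

59.4%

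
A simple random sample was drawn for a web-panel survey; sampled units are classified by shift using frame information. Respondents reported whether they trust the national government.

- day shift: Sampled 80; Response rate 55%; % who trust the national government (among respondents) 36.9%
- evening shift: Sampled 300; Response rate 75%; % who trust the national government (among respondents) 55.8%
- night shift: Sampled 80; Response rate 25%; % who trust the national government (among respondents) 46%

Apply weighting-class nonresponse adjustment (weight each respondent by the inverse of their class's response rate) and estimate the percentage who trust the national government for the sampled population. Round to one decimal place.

50.8%

Weighting each respondent by the inverse class response rate inflates each class back to its sampled size, so the class weight is n_sampled:
  day shift: 80 × 36.9 = 2952
  evening shift: 300 × 55.8 = 16,740
  night shift: 80 × 46 = 3680
Adjusted estimate = 23,372 / 460 = 50.8087 → 50.8%.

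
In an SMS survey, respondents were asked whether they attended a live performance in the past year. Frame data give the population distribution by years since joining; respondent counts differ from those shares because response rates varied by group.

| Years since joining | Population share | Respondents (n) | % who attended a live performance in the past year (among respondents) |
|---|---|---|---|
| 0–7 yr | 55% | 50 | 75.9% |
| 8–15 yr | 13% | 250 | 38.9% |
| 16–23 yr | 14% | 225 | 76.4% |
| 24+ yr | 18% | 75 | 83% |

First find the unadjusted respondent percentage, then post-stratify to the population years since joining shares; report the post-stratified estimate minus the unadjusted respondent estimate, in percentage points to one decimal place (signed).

+10.9 percentage points

Naive respondent-only estimate (weights = respondent counts):
  (50/600)×75.9 + (250/600)×38.9 + (225/600)×76.4 + (75/600)×83 = 61.5583%
Reweighting by population years since joining shares:
  0.55×75.9 + 0.13×38.9 + 0.14×76.4 + 0.18×83 = 72.438%
Difference = 72.438 − 61.5583 = 10.8797 pp.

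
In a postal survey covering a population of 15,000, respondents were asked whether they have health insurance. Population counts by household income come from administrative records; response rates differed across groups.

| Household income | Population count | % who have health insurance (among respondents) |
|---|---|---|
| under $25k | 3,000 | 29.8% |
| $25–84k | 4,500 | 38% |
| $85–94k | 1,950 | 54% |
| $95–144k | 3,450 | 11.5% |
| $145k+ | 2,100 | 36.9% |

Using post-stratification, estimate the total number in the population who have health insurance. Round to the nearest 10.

Estimated count per cell = population count × respondent percentage:
  under $25k: 3,000 × 29.8% = 894
  $25–84k: 4,500 × 38% = 1710
  $85–94k: 1,950 × 54% = 1053
  $95–144k: 3,450 × 11.5% = 396.75
  $145k+: 2,100 × 36.9% = 774.9
Estimated total = 4828.65 → 4,830.

4,830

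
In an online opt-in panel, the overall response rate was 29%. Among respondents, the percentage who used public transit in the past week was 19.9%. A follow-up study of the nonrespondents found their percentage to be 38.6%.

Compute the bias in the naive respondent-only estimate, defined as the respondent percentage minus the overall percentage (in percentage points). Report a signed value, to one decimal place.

Nonresponse fraction = 1 − 0.29 = 0.71.
Bias = (nonresponse fraction) × (respondent percentage − nonrespondent percentage)
     = 0.71 × (19.9 − 38.6) = 0.71 × -18.7 = -13.277.

-13.3 percentage points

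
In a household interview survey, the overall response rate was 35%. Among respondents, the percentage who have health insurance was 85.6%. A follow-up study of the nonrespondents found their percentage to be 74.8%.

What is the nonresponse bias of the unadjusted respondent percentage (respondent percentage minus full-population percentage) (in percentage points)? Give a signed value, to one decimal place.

+7.0 percentage points

Nonresponse fraction = 1 − 0.35 = 0.65.
Bias = (nonresponse fraction) × (respondent percentage − nonrespondent percentage)
     = 0.65 × (85.6 − 74.8) = 0.65 × 10.8 = 7.02.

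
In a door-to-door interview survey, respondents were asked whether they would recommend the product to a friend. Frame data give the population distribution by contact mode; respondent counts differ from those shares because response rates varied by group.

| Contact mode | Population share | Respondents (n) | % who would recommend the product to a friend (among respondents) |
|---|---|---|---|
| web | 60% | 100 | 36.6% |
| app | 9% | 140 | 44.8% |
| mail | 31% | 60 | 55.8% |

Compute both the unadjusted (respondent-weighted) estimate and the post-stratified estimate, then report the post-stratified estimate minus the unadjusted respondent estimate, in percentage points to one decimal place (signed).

Unadjusted (pooled respondent) estimate weights by respondent counts:
  (100/300)×36.6 + (140/300)×44.8 + (60/300)×55.8 = 44.2667%
Reweighting by population contact mode shares:
  0.6×36.6 + 0.09×44.8 + 0.31×55.8 = 43.29%
Difference = 43.29 − 44.2667 = -0.9767 pp.

-1.0 percentage points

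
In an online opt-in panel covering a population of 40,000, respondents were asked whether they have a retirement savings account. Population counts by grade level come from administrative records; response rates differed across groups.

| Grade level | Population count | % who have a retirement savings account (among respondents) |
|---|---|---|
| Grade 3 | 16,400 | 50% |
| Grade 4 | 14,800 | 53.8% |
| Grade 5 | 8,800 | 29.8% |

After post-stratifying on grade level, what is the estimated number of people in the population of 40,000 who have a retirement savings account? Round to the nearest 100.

18,800

Estimated count per cell = population count × respondent percentage:
  Grade 3: 16,400 × 50% = 8200
  Grade 4: 14,800 × 53.8% = 7962.4
  Grade 5: 8,800 × 29.8% = 2622.4
Estimated total = 18784.8 → 18,800.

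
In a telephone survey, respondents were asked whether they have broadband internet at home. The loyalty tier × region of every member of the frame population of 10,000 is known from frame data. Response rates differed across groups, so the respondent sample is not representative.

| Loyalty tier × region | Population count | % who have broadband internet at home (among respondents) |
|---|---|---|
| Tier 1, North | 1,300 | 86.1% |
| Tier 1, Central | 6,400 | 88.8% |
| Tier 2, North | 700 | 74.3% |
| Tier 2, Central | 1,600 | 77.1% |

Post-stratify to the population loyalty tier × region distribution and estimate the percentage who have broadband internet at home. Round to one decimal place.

85.6%

Reweight to the known loyalty tier × region distribution:
  Tier 1, North: (1,300/10,000) × 86.1 = 11.193
  Tier 1, Central: (6,400/10,000) × 88.8 = 56.832
  Tier 2, North: (700/10,000) × 74.3 = 5.201
  Tier 2, Central: (1,600/10,000) × 77.1 = 12.336
Post-stratified estimate = 85.562 → 85.6%.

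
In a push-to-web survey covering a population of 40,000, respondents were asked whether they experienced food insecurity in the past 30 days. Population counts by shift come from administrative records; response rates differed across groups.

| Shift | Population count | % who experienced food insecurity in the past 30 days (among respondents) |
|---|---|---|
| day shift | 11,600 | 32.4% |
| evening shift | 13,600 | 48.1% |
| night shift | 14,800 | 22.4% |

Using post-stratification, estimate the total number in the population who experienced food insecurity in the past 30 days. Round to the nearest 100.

13,600

Estimated count per cell = population count × respondent percentage:
  day shift: 11,600 × 32.4% = 3758.4
  evening shift: 13,600 × 48.1% = 6541.6
  night shift: 14,800 × 22.4% = 3315.2
Estimated total = 13615.2 → 13,600.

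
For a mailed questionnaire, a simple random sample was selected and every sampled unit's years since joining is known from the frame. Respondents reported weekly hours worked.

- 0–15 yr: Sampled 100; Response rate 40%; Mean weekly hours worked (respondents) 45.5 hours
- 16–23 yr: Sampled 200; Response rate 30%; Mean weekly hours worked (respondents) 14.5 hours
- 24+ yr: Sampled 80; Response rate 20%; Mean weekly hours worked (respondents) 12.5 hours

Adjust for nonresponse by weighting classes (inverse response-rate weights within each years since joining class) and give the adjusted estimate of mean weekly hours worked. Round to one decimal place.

22.2

With weight = n_sampled/n_responded per class, the weighted class total is n_sampled:
  0–15 yr: 100 × 45.5 = 4550
  16–23 yr: 200 × 14.5 = 2900
  24+ yr: 80 × 12.5 = 1000
Adjusted estimate = 8450 / 380 = 22.2368 → 22.2.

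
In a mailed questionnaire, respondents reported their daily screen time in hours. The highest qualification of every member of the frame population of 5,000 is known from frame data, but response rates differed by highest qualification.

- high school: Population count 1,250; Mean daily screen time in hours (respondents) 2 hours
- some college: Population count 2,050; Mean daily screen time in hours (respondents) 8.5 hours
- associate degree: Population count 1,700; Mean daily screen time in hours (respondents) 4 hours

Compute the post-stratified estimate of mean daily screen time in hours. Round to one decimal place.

5.3

Weight each group's respondent value by its population share:
  high school: (1,250/5,000) × 2 = 0.5
  some college: (2,050/5,000) × 8.5 = 3.485
  associate degree: (1,700/5,000) × 4 = 1.36
Post-stratified estimate = 5.345 → 5.3.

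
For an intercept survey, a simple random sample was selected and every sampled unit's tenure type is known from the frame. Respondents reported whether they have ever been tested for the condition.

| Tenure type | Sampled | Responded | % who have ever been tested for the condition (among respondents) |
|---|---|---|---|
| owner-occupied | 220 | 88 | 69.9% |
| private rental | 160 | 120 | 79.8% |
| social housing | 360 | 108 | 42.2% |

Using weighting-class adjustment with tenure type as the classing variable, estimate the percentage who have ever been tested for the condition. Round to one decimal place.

58.6%

Class response rates: owner-occupied 88/220 = 40%, private rental 120/160 = 75%, social housing 108/360 = 30%.
With weight = n_sampled/n_responded per class, the weighted class total is n_sampled:
  owner-occupied: 220 × 69.9 = 15378
  private rental: 160 × 79.8 = 12,768
  social housing: 360 × 42.2 = 15192
Adjusted estimate = 43,338 / 740 = 58.5649 → 58.6%.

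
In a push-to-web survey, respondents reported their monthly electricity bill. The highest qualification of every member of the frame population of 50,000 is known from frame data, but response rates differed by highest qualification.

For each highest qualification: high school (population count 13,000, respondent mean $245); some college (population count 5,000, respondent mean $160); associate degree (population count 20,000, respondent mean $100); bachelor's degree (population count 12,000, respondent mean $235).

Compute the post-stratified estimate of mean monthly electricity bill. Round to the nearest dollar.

Each cell contributes population-share × respondent value:
  high school: (13,000/50,000) × 245 = 63.7
  some college: (5,000/50,000) × 160 = 16
  associate degree: (20,000/50,000) × 100 = 40
  bachelor's degree: (12,000/50,000) × 235 = 56.4
Post-stratified estimate = 176.1 → $176.

$176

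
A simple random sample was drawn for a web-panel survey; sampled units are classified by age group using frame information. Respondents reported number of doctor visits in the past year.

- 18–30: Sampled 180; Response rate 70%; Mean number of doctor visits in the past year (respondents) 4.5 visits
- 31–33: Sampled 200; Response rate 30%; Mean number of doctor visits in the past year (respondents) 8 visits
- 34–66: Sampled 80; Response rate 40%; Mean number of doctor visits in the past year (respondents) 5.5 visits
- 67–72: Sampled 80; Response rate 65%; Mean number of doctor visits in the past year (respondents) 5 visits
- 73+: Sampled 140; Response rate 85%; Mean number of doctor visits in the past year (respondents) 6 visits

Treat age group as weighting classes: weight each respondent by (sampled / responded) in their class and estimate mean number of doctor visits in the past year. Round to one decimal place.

6.0

Inverse-response-rate weighting restores each class to its sampled count, so class totals weight by n_sampled:
  18–30: 180 × 4.5 = 810
  31–33: 200 × 8 = 1600
  34–66: 80 × 5.5 = 440
  67–72: 80 × 5 = 400
  73+: 140 × 6 = 840
Adjusted estimate = 4090 / 680 = 6.01471 → 6.0.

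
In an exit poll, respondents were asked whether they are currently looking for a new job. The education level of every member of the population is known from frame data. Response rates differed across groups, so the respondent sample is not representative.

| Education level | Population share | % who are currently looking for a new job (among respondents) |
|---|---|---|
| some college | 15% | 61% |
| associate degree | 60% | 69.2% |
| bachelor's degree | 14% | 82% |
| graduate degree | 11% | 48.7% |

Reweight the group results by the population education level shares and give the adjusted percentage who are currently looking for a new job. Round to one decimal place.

67.5%

Reweight to the known education level distribution:
  some college: 0.15 × 61 = 9.15
  associate degree: 0.6 × 69.2 = 41.52
  bachelor's degree: 0.14 × 82 = 11.48
  graduate degree: 0.11 × 48.7 = 5.357
Post-stratified estimate = 67.507 → 67.5%.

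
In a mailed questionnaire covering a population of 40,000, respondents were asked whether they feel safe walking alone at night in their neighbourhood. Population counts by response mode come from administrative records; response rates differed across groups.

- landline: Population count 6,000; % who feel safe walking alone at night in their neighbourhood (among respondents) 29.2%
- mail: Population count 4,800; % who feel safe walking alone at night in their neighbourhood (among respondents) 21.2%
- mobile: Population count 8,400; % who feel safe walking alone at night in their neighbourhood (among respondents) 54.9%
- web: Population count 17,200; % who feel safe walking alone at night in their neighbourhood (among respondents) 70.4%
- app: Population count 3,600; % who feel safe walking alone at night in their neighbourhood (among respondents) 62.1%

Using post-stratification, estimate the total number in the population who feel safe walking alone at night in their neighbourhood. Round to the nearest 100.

Estimated count per cell = population count × respondent percentage:
  landline: 6,000 × 29.2% = 1752
  mail: 4,800 × 21.2% = 1017.6
  mobile: 8,400 × 54.9% = 4611.6
  web: 17,200 × 70.4% = 12108.8
  app: 3,600 × 62.1% = 2235.6
Estimated total = 21725.6 → 21,700.

21,700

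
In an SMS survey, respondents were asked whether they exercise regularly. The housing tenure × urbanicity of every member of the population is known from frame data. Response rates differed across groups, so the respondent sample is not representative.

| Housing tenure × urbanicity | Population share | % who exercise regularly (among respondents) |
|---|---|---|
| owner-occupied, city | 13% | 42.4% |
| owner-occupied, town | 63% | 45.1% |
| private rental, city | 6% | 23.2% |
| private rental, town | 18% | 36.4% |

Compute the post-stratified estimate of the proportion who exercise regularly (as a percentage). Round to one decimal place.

Weight each group's respondent value by its population share:
  owner-occupied, city: 0.13 × 42.4 = 5.512
  owner-occupied, town: 0.63 × 45.1 = 28.413
  private rental, city: 0.06 × 23.2 = 1.392
  private rental, town: 0.18 × 36.4 = 6.552
Post-stratified estimate = 41.869 → 41.9%.

41.9%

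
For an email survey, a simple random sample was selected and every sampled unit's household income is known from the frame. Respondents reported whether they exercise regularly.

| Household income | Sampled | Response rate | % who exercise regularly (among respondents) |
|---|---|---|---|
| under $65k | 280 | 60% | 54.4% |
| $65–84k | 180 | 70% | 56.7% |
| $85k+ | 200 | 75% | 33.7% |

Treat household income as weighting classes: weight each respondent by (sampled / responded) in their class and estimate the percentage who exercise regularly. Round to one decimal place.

With weight = n_sampled/n_responded per class, the weighted class total is n_sampled:
  under $65k: 280 × 54.4 = 15,232
  $65–84k: 180 × 56.7 = 10,206
  $85k+: 200 × 33.7 = 6740
Adjusted estimate = 32,178 / 660 = 48.7545 → 48.8%.

48.8%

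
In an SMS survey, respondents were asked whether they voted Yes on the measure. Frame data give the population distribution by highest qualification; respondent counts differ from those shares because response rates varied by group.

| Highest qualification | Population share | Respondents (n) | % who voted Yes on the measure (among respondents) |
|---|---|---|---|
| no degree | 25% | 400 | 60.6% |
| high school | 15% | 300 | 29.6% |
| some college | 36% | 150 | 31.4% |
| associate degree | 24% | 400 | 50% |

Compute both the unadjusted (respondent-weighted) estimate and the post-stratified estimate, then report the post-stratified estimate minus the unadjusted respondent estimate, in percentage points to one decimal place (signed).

-3.4 percentage points

Naive respondent-only estimate (weights = respondent counts):
  (400/1250)×60.6 + (300/1250)×29.6 + (150/1250)×31.4 + (400/1250)×50 = 46.264%
Post-stratified estimate weights by population shares:
  0.25×60.6 + 0.15×29.6 + 0.36×31.4 + 0.24×50 = 42.894%
Difference = 42.894 − 46.264 = -3.37 pp.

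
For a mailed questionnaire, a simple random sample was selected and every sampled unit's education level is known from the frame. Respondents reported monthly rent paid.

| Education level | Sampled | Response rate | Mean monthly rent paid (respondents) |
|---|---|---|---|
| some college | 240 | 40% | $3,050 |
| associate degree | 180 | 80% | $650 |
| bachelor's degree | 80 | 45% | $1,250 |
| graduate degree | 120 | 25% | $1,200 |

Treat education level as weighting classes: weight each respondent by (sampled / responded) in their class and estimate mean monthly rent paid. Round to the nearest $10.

$1,760

Inverse-response-rate weighting restores each class to its sampled count, so class totals weight by n_sampled:
  some college: 240 × 3050 = 732,000
  associate degree: 180 × 650 = 117,000
  bachelor's degree: 80 × 1250 = 100,000
  graduate degree: 120 × 1200 = 144,000
Adjusted estimate = 1,093,000 / 620 = 1762.9 → $1,760.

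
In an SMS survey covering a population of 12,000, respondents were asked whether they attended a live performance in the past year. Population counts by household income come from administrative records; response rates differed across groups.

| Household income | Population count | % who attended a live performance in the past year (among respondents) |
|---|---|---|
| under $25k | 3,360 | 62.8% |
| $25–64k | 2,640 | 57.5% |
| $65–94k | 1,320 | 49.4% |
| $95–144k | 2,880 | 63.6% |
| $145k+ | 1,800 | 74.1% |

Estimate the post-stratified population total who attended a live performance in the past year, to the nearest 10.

7,450

Apply each group's respondent rate to its population count:
  under $25k: 3,360 × 62.8% = 2110.08
  $25–64k: 2,640 × 57.5% = 1518
  $65–94k: 1,320 × 49.4% = 652.08
  $95–144k: 2,880 × 63.6% = 1831.68
  $145k+: 1,800 × 74.1% = 1333.8
Estimated total = 7445.64 → 7,450.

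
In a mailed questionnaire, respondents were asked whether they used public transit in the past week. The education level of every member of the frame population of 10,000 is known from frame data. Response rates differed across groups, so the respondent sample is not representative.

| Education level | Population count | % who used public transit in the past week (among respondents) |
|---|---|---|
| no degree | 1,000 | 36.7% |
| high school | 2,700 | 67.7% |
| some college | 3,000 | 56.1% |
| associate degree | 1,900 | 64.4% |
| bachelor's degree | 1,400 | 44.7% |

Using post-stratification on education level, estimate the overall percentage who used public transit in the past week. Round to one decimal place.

57.3%

Reweight to the known education level distribution:
  no degree: (1,000/10,000) × 36.7 = 3.67
  high school: (2,700/10,000) × 67.7 = 18.279
  some college: (3,000/10,000) × 56.1 = 16.83
  associate degree: (1,900/10,000) × 64.4 = 12.236
  bachelor's degree: (1,400/10,000) × 44.7 = 6.258
Post-stratified estimate = 57.273 → 57.3%.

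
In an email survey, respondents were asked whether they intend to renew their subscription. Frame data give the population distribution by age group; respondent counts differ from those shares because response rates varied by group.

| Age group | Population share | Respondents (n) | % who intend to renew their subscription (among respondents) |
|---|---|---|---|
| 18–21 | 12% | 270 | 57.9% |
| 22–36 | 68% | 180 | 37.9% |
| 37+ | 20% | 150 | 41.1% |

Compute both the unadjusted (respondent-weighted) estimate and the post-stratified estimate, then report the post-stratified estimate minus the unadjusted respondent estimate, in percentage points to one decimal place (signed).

Without adjustment, the pooled respondent share is:
  (270/600)×57.9 + (180/600)×37.9 + (150/600)×41.1 = 47.7%
Reweighting by population age group shares:
  0.12×57.9 + 0.68×37.9 + 0.2×41.1 = 40.94%
Difference = 40.94 − 47.7 = -6.76 pp.

-6.8 percentage points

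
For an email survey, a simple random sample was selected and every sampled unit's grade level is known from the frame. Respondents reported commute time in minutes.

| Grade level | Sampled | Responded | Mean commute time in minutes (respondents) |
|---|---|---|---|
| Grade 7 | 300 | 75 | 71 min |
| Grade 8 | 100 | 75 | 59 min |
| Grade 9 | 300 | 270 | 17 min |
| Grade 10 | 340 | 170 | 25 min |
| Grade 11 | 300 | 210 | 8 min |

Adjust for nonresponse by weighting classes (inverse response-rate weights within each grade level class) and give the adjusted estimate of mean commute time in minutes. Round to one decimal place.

32.2

Class response rates: Grade 7 75/300 = 25%, Grade 8 75/100 = 75%, Grade 9 270/300 = 90%, Grade 10 170/340 = 50%, Grade 11 210/300 = 70%.
Inverse-response-rate weighting restores each class to its sampled count, so class totals weight by n_sampled:
  Grade 7: 300 × 71 = 21,300
  Grade 8: 100 × 59 = 5900
  Grade 9: 300 × 17 = 5100
  Grade 10: 340 × 25 = 8500
  Grade 11: 300 × 8 = 2400
Adjusted estimate = 43,200 / 1,340 = 32.2388 → 32.2.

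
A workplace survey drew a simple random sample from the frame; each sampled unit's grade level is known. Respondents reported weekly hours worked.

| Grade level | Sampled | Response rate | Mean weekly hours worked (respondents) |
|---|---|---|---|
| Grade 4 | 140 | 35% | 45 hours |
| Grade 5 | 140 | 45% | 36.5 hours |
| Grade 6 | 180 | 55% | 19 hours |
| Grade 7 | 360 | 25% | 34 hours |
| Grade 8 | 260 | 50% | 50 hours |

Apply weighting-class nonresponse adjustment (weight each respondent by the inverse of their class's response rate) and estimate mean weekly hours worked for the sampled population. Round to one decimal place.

37.1

Each respondent's weight = sampled/responded in their class; summing within a class gives n_sampled, so:
  Grade 4: 140 × 45 = 6300
  Grade 5: 140 × 36.5 = 5110
  Grade 6: 180 × 19 = 3420
  Grade 7: 360 × 34 = 12,240
  Grade 8: 260 × 50 = 13,000
Adjusted estimate = 40,070 / 1,080 = 37.1019 → 37.1.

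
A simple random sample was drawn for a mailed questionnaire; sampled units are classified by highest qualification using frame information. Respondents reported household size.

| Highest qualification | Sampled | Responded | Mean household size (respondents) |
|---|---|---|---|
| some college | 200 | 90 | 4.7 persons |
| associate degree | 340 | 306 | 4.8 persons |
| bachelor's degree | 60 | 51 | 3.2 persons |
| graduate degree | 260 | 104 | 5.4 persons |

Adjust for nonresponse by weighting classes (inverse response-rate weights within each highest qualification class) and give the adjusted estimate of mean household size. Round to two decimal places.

4.85

Class response rates: some college 90/200 = 45%, associate degree 306/340 = 90%, bachelor's degree 51/60 = 85%, graduate degree 104/260 = 40%.
Weighting each respondent by the inverse class response rate inflates each class back to its sampled size, so the class weight is n_sampled:
  some college: 200 × 4.7 = 940
  associate degree: 340 × 4.8 = 1632
  bachelor's degree: 60 × 3.2 = 192
  graduate degree: 260 × 5.4 = 1404
Adjusted estimate = 4168 / 860 = 4.84651 → 4.85.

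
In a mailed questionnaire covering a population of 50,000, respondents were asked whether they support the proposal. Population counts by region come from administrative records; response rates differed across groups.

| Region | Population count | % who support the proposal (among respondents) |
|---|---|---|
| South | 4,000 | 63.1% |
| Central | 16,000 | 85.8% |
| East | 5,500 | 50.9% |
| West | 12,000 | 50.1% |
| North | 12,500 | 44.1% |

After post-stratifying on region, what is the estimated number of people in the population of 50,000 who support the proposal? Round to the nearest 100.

Apply each group's respondent rate to its population count:
  South: 4,000 × 63.1% = 2524
  Central: 16,000 × 85.8% = 13,728
  East: 5,500 × 50.9% = 2799.5
  West: 12,000 × 50.1% = 6012
  North: 12,500 × 44.1% = 5512.5
Estimated total = 30,576 → 30,600.

30,600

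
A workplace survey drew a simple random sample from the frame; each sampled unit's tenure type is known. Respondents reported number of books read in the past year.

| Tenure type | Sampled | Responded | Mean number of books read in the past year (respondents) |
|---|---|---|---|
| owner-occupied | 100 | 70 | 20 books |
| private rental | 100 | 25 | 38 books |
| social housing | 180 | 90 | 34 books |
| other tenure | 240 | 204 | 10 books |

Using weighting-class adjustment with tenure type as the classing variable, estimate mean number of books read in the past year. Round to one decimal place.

23.1

Response rates by class: owner-occupied 70/100 = 70%, private rental 25/100 = 25%, social housing 90/180 = 50%, other tenure 204/240 = 85%.
Each respondent's weight = sampled/responded in their class; summing within a class gives n_sampled, so:
  owner-occupied: 100 × 20 = 2000
  private rental: 100 × 38 = 3800
  social housing: 180 × 34 = 6120
  other tenure: 240 × 10 = 2400
Adjusted estimate = 14,320 / 620 = 23.0968 → 23.1.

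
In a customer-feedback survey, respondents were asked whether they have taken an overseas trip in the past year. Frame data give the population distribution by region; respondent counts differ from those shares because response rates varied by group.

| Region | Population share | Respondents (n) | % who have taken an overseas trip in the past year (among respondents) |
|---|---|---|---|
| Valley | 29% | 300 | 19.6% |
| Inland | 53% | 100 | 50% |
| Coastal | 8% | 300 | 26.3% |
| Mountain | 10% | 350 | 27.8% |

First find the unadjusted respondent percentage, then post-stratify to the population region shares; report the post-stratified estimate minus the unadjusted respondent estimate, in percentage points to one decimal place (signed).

+9.9 percentage points

Without adjustment, the pooled respondent share is:
  (300/1050)×19.6 + (100/1050)×50 + (300/1050)×26.3 + (350/1050)×27.8 = 27.1429%
Post-stratifying to population shares instead:
  0.29×19.6 + 0.53×50 + 0.08×26.3 + 0.1×27.8 = 37.068%
Difference = 37.068 − 27.1429 = 9.9251 pp.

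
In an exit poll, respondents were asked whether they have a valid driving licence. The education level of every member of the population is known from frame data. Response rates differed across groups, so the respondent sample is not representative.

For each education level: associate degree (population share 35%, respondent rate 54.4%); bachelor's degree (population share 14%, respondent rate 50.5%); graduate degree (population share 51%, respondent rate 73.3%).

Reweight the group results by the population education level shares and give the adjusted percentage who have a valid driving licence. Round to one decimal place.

63.5%

Each cell contributes population-share × respondent value:
  associate degree: 0.35 × 54.4 = 19.04
  bachelor's degree: 0.14 × 50.5 = 7.07
  graduate degree: 0.51 × 73.3 = 37.383
Post-stratified estimate = 63.493 → 63.5%.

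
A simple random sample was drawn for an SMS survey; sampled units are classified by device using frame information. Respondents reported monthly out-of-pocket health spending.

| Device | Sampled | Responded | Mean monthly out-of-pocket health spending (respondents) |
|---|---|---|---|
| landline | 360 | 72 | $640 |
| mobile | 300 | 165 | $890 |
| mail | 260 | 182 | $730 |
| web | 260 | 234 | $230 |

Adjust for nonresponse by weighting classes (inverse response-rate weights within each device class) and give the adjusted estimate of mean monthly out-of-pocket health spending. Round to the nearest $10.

$630

Class response rates: landline 72/360 = 20%, mobile 165/300 = 55%, mail 182/260 = 70%, web 234/260 = 90%.
Inverse-response-rate weighting restores each class to its sampled count, so class totals weight by n_sampled:
  landline: 360 × 640 = 230,400
  mobile: 300 × 890 = 267,000
  mail: 260 × 730 = 189,800
  web: 260 × 230 = 59,800
Adjusted estimate = 747,000 / 1,180 = 633.051 → $630.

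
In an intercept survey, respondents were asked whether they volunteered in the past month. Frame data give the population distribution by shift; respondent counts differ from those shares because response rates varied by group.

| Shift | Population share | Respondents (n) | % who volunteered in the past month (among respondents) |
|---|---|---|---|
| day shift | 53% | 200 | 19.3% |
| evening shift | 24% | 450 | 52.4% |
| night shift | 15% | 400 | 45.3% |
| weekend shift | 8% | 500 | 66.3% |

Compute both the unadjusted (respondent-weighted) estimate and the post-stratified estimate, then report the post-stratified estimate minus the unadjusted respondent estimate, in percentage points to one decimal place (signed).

Unadjusted (pooled respondent) estimate weights by respondent counts:
  (200/1550)×19.3 + (450/1550)×52.4 + (400/1550)×45.3 + (500/1550)×66.3 = 50.7806%
Post-stratified estimate weights by population shares:
  0.53×19.3 + 0.24×52.4 + 0.15×45.3 + 0.08×66.3 = 34.904%
Difference = 34.904 − 50.7806 = -15.8766 pp.

-15.9 percentage points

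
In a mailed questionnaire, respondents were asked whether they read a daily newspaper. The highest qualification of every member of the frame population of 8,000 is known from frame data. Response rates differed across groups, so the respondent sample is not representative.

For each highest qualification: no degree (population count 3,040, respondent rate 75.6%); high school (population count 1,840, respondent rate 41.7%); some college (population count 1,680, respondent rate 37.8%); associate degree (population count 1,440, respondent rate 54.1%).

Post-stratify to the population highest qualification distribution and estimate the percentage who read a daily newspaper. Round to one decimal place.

Weight each group's respondent value by its population share:
  no degree: (3,040/8,000) × 75.6 = 28.728
  high school: (1,840/8,000) × 41.7 = 9.591
  some college: (1,680/8,000) × 37.8 = 7.938
  associate degree: (1,440/8,000) × 54.1 = 9.738
Post-stratified estimate = 55.995 → 56.0%.

56.0%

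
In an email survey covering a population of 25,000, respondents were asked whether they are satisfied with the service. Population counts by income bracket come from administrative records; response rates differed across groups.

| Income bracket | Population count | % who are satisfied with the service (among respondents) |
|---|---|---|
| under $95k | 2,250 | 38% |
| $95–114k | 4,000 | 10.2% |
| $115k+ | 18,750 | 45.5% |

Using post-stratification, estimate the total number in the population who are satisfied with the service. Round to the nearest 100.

Each cell contributes its population count × the respondent rate:
  under $95k: 2,250 × 38% = 855
  $95–114k: 4,000 × 10.2% = 408
  $115k+: 18,750 × 45.5% = 8531.25
Estimated total = 9794.25 → 9,800.

9,800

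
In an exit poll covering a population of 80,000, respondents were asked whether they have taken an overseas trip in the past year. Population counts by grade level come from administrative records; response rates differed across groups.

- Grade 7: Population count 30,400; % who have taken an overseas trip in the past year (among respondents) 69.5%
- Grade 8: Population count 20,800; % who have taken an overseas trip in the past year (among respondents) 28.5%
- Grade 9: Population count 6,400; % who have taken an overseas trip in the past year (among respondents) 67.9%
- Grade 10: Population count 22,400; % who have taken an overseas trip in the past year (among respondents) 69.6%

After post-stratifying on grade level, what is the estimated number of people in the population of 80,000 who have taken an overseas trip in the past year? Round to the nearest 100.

Estimated count per cell = population count × respondent percentage:
  Grade 7: 30,400 × 69.5% = 21,128
  Grade 8: 20,800 × 28.5% = 5928
  Grade 9: 6,400 × 67.9% = 4345.6
  Grade 10: 22,400 × 69.6% = 15590.4
Estimated total = 46,992 → 47,000.

47,000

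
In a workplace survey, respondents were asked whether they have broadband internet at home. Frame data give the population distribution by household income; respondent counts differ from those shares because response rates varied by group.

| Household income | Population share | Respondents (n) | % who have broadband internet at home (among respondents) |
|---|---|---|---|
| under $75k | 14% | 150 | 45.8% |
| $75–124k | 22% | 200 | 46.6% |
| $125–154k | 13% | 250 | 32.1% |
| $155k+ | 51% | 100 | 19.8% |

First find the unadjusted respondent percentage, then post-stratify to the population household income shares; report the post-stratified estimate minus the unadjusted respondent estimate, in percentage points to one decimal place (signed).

-6.5 percentage points

Naive respondent-only estimate (weights = respondent counts):
  (150/700)×45.8 + (200/700)×46.6 + (250/700)×32.1 + (100/700)×19.8 = 37.4214%
Reweighting by population household income shares:
  0.14×45.8 + 0.22×46.6 + 0.13×32.1 + 0.51×19.8 = 30.935%
Difference = 30.935 − 37.4214 = -6.4864 pp.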